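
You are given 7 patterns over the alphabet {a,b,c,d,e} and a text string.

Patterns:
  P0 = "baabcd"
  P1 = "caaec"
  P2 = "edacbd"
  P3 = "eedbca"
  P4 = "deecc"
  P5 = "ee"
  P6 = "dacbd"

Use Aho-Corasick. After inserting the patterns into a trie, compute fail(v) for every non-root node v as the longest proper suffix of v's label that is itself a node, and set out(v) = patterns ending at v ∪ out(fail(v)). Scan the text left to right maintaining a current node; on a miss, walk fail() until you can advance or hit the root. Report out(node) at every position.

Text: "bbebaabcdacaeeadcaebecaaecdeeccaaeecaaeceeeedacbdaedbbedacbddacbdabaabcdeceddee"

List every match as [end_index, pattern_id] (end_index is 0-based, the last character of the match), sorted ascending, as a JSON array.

Build automaton:
Trie (insert patterns):
  0='ε' goto b→1 c→7 d→23 e→12
  1='b' goto a→2
  2='ba' goto a→3
  3='baa' goto b→4
  4='baab' goto c→5
  5='baabc' goto d→6
  6='baabcd' goto ·  ←P0
  7='c' goto a→8
  8='ca' goto a→9
  9='caa' goto e→10
  10='caae' goto c→11
  11='caaec' goto ·  ←P1
  12='e' goto d→13 e→18
  13='ed' goto a→14
  14='eda' goto c→15
  15='edac' goto b→16
  16='edacb' goto d→17
  17='edacbd' goto ·  ←P2
  18='ee' goto d→19  ←P5
  19='eed' goto b→20
  20='eedb' goto c→21
  21='eedbc' goto a→22
  22='eedbca' goto ·  ←P3
  23='d' goto a→28 e→24
  24='de' goto e→25
  25='dee' goto c→26
  26='deec' goto c→27
  27='deecc' goto ·  ←P4
  28='da' goto c→29
  29='dac' goto b→30
  30='dacb' goto d→31
  31='dacbd' goto ·  ←P6

BFS fail/out derivation:
  n1('b'): parent n0 fail=0; on 'b' 0 → fail=0;  out ∅∪∅=∅
  n7('c'): parent n0 fail=0; on 'c' 0 → fail=0;  out ∅∪∅=∅
  n12('e'): parent n0 fail=0; on 'e' 0 → fail=0;  out ∅∪∅=∅
  n23('d'): parent n0 fail=0; on 'd' 0 → fail=0;  out ∅∪∅=∅
  n2('ba'): parent n1 fail=0; on 'a' 0 → fail=0;  out ∅∪∅=∅
  n8('ca'): parent n7 fail=0; on 'a' 0 → fail=0;  out ∅∪∅=∅
  n13('ed'): parent n12 fail=0; on 'd' 0 → fail=23;  out ∅∪∅=∅
  n18('ee'): parent n12 fail=0; on 'e' 0 → fail=12;  out {5}∪∅={5}
  n24('de'): parent n23 fail=0; on 'e' 0 → fail=12;  out ∅∪∅=∅
  n28('da'): parent n23 fail=0; on 'a' 0 → fail=0;  out ∅∪∅=∅
  n3('baa'): parent n2 fail=0; on 'a' 0 → fail=0;  out ∅∪∅=∅
  n9('caa'): parent n8 fail=0; on 'a' 0 → fail=0;  out ∅∪∅=∅
  n14('eda'): parent n13 fail=23; on 'a' 23 → fail=28;  out ∅∪∅=∅
  n19('eed'): parent n18 fail=12; on 'd' 12 → fail=13;  out ∅∪∅=∅
  n25('dee'): parent n24 fail=12; on 'e' 12 → fail=18;  out ∅∪{5}={5}
  n29('dac'): parent n28 fail=0; on 'c' 0 → fail=7;  out ∅∪∅=∅
  n4('baab'): parent n3 fail=0; on 'b' 0 → fail=1;  out ∅∪∅=∅
  n10('caae'): parent n9 fail=0; on 'e' 0 → fail=12;  out ∅∪∅=∅
  n15('edac'): parent n14 fail=28; on 'c' 28 → fail=29;  out ∅∪∅=∅
  n20('eedb'): parent n19 fail=13; on 'b' 13→23→0 → fail=1;  out ∅∪∅=∅
  n26('deec'): parent n25 fail=18; on 'c' 18→12→0 → fail=7;  out ∅∪∅=∅
  n30('dacb'): parent n29 fail=7; on 'b' 7→0 → fail=1;  out ∅∪∅=∅
  n5('baabc'): parent n4 fail=1; on 'c' 1→0 → fail=7;  out ∅∪∅=∅
  n11('caaec'): parent n10 fail=12; on 'c' 12→0 → fail=7;  out {1}∪∅={1}
  n16('edacb'): parent n15 fail=29; on 'b' 29 → fail=30;  out ∅∪∅=∅
  n21('eedbc'): parent n20 fail=1; on 'c' 1→0 → fail=7;  out ∅∪∅=∅
  n27('deecc'): parent n26 fail=7; on 'c' 7→0 → fail=7;  out {4}∪∅={4}
  n31('dacbd'): parent n30 fail=1; on 'd' 1→0 → fail=23;  out {6}∪∅={6}
  n6('baabcd'): parent n5 fail=7; on 'd' 7→0 → fail=23;  out {0}∪∅={0}
  n17('edacbd'): parent n16 fail=30; on 'd' 30 → fail=31;  out {2}∪{6}={2,6}
  n22('eedbca'): parent n21 fail=7; on 'a' 7 → fail=8;  out {3}∪∅={3}

Run:
[0] read 'b'  n0⇒n1
[1] read 'b'  n1⇒n1 ·f
[2] read 'e'  n1⇒n12 ·f
[3] read 'b'  n12⇒n1 ·f
[4] read 'a'  n1⇒n2
[5] read 'a'  n2⇒n3
[6] read 'b'  n3⇒n4
[7] read 'c'  n4⇒n5
[8] read 'd'  n5⇒n6  → match P0@[3:8]
[9] read 'a'  n6⇒n28 ·f
[10] read 'c'  n28⇒n29
[11] read 'a'  n29⇒n8 ·f
[12] read 'e'  n8⇒n12 ·f
[13] read 'e'  n12⇒n18  → match P5@[12:13]
[14] read 'a'  n18⇒n0 ·f
[15] read 'd'  n0⇒n23
[16] read 'c'  n23⇒n7 ·f
[17] read 'a'  n7⇒n8
[18] read 'e'  n8⇒n12 ·f
[19] read 'b'  n12⇒n1 ·f
[20] read 'e'  n1⇒n12 ·f
[21] read 'c'  n12⇒n7 ·f
[22] read 'a'  n7⇒n8
[23] read 'a'  n8⇒n9
[24] read 'e'  n9⇒n10
[25] read 'c'  n10⇒n11  → match P1@[21:25]
[26] read 'd'  n11⇒n23 ·f
[27] read 'e'  n23⇒n24
[28] read 'e'  n24⇒n25  → match P5@[27:28]
[29] read 'c'  n25⇒n26
[30] read 'c'  n26⇒n27  → match P4@[26:30]
[31] read 'a'  n27⇒n8 ·f
[32] read 'a'  n8⇒n9
[33] read 'e'  n9⇒n10
[34] read 'e'  n10⇒n18 ·f  → match P5@[33:34]
[35] read 'c'  n18⇒n7 ·f
[36] read 'a'  n7⇒n8
[37] read 'a'  n8⇒n9
[38] read 'e'  n9⇒n10
[39] read 'c'  n10⇒n11  → match P1@[35:39]
[40] read 'e'  n11⇒n12 ·f
[41] read 'e'  n12⇒n18  → match P5@[40:41]
[42] read 'e'  n18⇒n18 ·f  → match P5@[41:42]
[43] read 'e'  n18⇒n18 ·f  → match P5@[42:43]
[44] read 'd'  n18⇒n19
[45] read 'a'  n19⇒n14 ·f
[46] read 'c'  n14⇒n15
[47] read 'b'  n15⇒n16
[48] read 'd'  n16⇒n17  → match P2@[43:48],P6@[44:48]
[49] read 'a'  n17⇒n28 ·f
[50] read 'e'  n28⇒n12 ·f
[51] read 'd'  n12⇒n13
[52] read 'b'  n13⇒n1 ·f
[53] read 'b'  n1⇒n1 ·f
[54] read 'e'  n1⇒n12 ·f
[55] read 'd'  n12⇒n13
[56] read 'a'  n13⇒n14
[57] read 'c'  n14⇒n15
[58] read 'b'  n15⇒n16
[59] read 'd'  n16⇒n17  → match P2@[54:59],P6@[55:59]
[60] read 'd'  n17⇒n23 ·f
[61] read 'a'  n23⇒n28
[62] read 'c'  n28⇒n29
[63] read 'b'  n29⇒n30
[64] read 'd'  n30⇒n31  → match P6@[60:64]
[65] read 'a'  n31⇒n28 ·f
[66] read 'b'  n28⇒n1 ·f
[67] read 'a'  n1⇒n2
[68] read 'a'  n2⇒n3
[69] read 'b'  n3⇒n4
[70] read 'c'  n4⇒n5
[71] read 'd'  n5⇒n6  → match P0@[66:71]
[72] read 'e'  n6⇒n24 ·f
[73] read 'c'  n24⇒n7 ·f
[74] read 'e'  n7⇒n12 ·f
[75] read 'd'  n12⇒n13
[76] read 'd'  n13⇒n23 ·f
[77] read 'e'  n23⇒n24
[78] read 'e'  n24⇒n25  → match P5@[77:78]

Result: [[8,0],[13,5],[25,1],[28,5],[30,4],[34,5],[39,1],[41,5],[42,5],[43,5],[48,2],[48,6],[59,2],[59,6],[64,6],[71,0],[78,5]]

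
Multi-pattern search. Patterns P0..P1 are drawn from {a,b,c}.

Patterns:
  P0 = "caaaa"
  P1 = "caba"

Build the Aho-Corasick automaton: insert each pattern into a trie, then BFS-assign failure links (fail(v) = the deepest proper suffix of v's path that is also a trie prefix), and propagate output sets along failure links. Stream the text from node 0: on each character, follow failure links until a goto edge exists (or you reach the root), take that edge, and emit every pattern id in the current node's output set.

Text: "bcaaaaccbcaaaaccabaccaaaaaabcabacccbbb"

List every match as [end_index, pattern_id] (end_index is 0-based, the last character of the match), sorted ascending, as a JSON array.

Build:
Trie nodes:
  n0 'ε': c→1
  n1 'c': a→2
  n2 'ca': a→3 b→6
  n3 'caa': a→4
  n4 'caaa': a→5
  n5 'caaaa': ·  ←P0
  n6 'cab': a→7
  n7 'caba': ·  ←P1

BFS fail/out derivation:
  n1('c'): parent n0 fail=0; on 'c' 0 → fail=0;  out ∅∪∅=∅
  n2('ca'): parent n1 fail=0; on 'a' 0 → fail=0;  out ∅∪∅=∅
  n3('caa'): parent n2 fail=0; on 'a' 0 → fail=0;  out ∅∪∅=∅
  n6('cab'): parent n2 fail=0; on 'b' 0 → fail=0;  out ∅∪∅=∅
  n4('caaa'): parent n3 fail=0; on 'a' 0 → fail=0;  out ∅∪∅=∅
  n7('caba'): parent n6 fail=0; on 'a' 0 → fail=0;  out {1}∪∅={1}
  n5('caaaa'): parent n4 fail=0; on 'a' 0 → fail=0;  out {0}∪∅={0}

Text stream:
i=0 'b': node 0→0
i=1 'c': node 0→1
i=2 'a': node 1→2
i=3 'a': node 2→3
i=4 'a': node 3→4
i=5 'a': node 4→5  ** P0@[1:5]
i=6 'c': node 5→1 (fail-walked)
i=7 'c': node 1→1 (fail-walked)
i=8 'b': node 1→0 (fail-walked)
i=9 'c': node 0→1
i=10 'a': node 1→2
i=11 'a': node 2→3
i=12 'a': node 3→4
i=13 'a': node 4→5  ** P0@[9:13]
i=14 'c': node 5→1 (fail-walked)
i=15 'c': node 1→1 (fail-walked)
i=16 'a': node 1→2
i=17 'b': node 2→6
i=18 'a': node 6→7  ** P1@[15:18]
i=19 'c': node 7→1 (fail-walked)
i=20 'c': node 1→1 (fail-walked)
i=21 'a': node 1→2
i=22 'a': node 2→3
i=23 'a': node 3→4
i=24 'a': node 4→5  ** P0@[20:24]
i=25 'a': node 5→0 (fail-walked)
i=26 'a': node 0→0
i=27 'b': node 0→0
i=28 'c': node 0→1
i=29 'a': node 1→2
i=30 'b': node 2→6
i=31 'a': node 6→7  ** P1@[28:31]
i=32 'c': node 7→1 (fail-walked)
i=33 'c': node 1→1 (fail-walked)
i=34 'c': node 1→1 (fail-walked)
i=35 'b': node 1→0 (fail-walked)
i=36 'b': node 0→0
i=37 'b': node 0→0

All matches (sorted): [[5,0],[13,0],[18,1],[24,0],[31,1]]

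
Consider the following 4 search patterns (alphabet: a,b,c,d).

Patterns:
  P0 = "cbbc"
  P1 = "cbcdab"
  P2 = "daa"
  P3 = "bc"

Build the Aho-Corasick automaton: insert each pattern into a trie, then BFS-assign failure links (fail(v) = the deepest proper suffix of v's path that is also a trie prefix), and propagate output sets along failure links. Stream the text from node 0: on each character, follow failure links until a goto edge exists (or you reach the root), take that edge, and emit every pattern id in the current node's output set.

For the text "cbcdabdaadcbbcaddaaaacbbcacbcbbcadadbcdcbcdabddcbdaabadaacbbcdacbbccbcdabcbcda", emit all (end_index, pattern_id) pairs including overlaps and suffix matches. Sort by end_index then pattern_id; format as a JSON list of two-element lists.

Build:
Trie (insert patterns):
  0='ε' goto b→12 c→1 d→9
  1='c' goto b→2
  2='cb' goto b→3 c→5
  3='cbb' goto c→4
  4='cbbc' goto ·  [P0 ends]
  5='cbc' goto d→6
  6='cbcd' goto a→7
  7='cbcda' goto b→8
  8='cbcdab' goto ·  [P1 ends]
  9='d' goto a→10
  10='da' goto a→11
  11='daa' goto ·  [P2 ends]
  12='b' goto c→13
  13='bc' goto ·  [P3 ends]

BFS fail/out derivation:
  fail(1) 'c': from fail(0)=0 chase 'c': 0 ⇒ 0;  out=∅∪out(0)=∅
  fail(9) 'd': from fail(0)=0 chase 'd': 0 ⇒ 0;  out=∅∪out(0)=∅
  fail(12) 'b': from fail(0)=0 chase 'b': 0 ⇒ 0;  out=∅∪out(0)=∅
  fail(2) 'cb': from fail(1)=0 chase 'b': 0 ⇒ 12;  out=∅∪out(12)=∅
  fail(10) 'da': from fail(9)=0 chase 'a': 0 ⇒ 0;  out=∅∪out(0)=∅
  fail(13) 'bc': from fail(12)=0 chase 'c': 0 ⇒ 1;  out={3}∪out(1)={3}
  fail(3) 'cbb': from fail(2)=12 chase 'b': 12→0 ⇒ 12;  out=∅∪out(12)=∅
  fail(5) 'cbc': from fail(2)=12 chase 'c': 12 ⇒ 13;  out=∅∪out(13)={3}
  fail(11) 'daa': from fail(10)=0 chase 'a': 0 ⇒ 0;  out={2}∪out(0)={2}
  fail(4) 'cbbc': from fail(3)=12 chase 'c': 12 ⇒ 13;  out={0}∪out(13)={0,3}
  fail(6) 'cbcd': from fail(5)=13 chase 'd': 13→1→0 ⇒ 9;  out=∅∪out(9)=∅
  fail(7) 'cbcda': from fail(6)=9 chase 'a': 9 ⇒ 10;  out=∅∪out(10)=∅
  fail(8) 'cbcdab': from fail(7)=10 chase 'b': 10→0 ⇒ 12;  out={1}∪out(12)={1}

Text stream:
i=0 'c': node 0→1
i=1 'b': node 1→2
i=2 'c': node 2→5  ** P3@[1:2]
i=3 'd': node 5→6
i=4 'a': node 6→7
i=5 'b': node 7→8  ** P1@[0:5]
i=6 'd': node 8→9 (fail-walked)
i=7 'a': node 9→10
i=8 'a': node 10→11  ** P2@[6:8]
i=9 'd': node 11→9 (fail-walked)
i=10 'c': node 9→1 (fail-walked)
i=11 'b': node 1→2
i=12 'b': node 2→3
i=13 'c': node 3→4  ** P0@[10:13],P3@[12:13]
i=14 'a': node 4→0 (fail-walked)
i=15 'd': node 0→9
i=16 'd': node 9→9 (fail-walked)
i=17 'a': node 9→10
i=18 'a': node 10→11  ** P2@[16:18]
i=19 'a': node 11→0 (fail-walked)
i=20 'a': node 0→0
i=21 'c': node 0→1
i=22 'b': node 1→2
i=23 'b': node 2→3
i=24 'c': node 3→4  ** P0@[21:24],P3@[23:24]
i=25 'a': node 4→0 (fail-walked)
i=26 'c': node 0→1
i=27 'b': node 1→2
i=28 'c': node 2→5  ** P3@[27:28]
i=29 'b': node 5→2 (fail-walked)
i=30 'b': node 2→3
i=31 'c': node 3→4  ** P0@[28:31],P3@[30:31]
i=32 'a': node 4→0 (fail-walked)
i=33 'd': node 0→9
i=34 'a': node 9→10
i=35 'd': node 10→9 (fail-walked)
i=36 'b': node 9→12 (fail-walked)
i=37 'c': node 12→13  ** P3@[36:37]
i=38 'd': node 13→9 (fail-walked)
i=39 'c': node 9→1 (fail-walked)
i=40 'b': node 1→2
i=41 'c': node 2→5  ** P3@[40:41]
i=42 'd': node 5→6
i=43 'a': node 6→7
i=44 'b': node 7→8  ** P1@[39:44]
i=45 'd': node 8→9 (fail-walked)
i=46 'd': node 9→9 (fail-walked)
i=47 'c': node 9→1 (fail-walked)
i=48 'b': node 1→2
i=49 'd': node 2→9 (fail-walked)
i=50 'a': node 9→10
i=51 'a': node 10→11  ** P2@[49:51]
i=52 'b': node 11→12 (fail-walked)
i=53 'a': node 12→0 (fail-walked)
i=54 'd': node 0→9
i=55 'a': node 9→10
i=56 'a': node 10→11  ** P2@[54:56]
i=57 'c': node 11→1 (fail-walked)
i=58 'b': node 1→2
i=59 'b': node 2→3
i=60 'c': node 3→4  ** P0@[57:60],P3@[59:60]
i=61 'd': node 4→9 (fail-walked)
i=62 'a': node 9→10
i=63 'c': node 10→1 (fail-walked)
i=64 'b': node 1→2
i=65 'b': node 2→3
i=66 'c': node 3→4  ** P0@[63:66],P3@[65:66]
i=67 'c': node 4→1 (fail-walked)
i=68 'b': node 1→2
i=69 'c': node 2→5  ** P3@[68:69]
i=70 'd': node 5→6
i=71 'a': node 6→7
i=72 'b': node 7→8  ** P1@[67:72]
i=73 'c': node 8→13 (fail-walked)  ** P3@[72:73]
i=74 'b': node 13→2 (fail-walked)
i=75 'c': node 2→5  ** P3@[74:75]
i=76 'd': node 5→6
i=77 'a': node 6→7

All matches (sorted): [[2,3],[5,1],[8,2],[13,0],[13,3],[18,2],[24,0],[24,3],[28,3],[31,0],[31,3],[37,3],[41,3],[44,1],[51,2],[56,2],[60,0],[60,3],[66,0],[66,3],[69,3],[72,1],[73,3],[75,3]]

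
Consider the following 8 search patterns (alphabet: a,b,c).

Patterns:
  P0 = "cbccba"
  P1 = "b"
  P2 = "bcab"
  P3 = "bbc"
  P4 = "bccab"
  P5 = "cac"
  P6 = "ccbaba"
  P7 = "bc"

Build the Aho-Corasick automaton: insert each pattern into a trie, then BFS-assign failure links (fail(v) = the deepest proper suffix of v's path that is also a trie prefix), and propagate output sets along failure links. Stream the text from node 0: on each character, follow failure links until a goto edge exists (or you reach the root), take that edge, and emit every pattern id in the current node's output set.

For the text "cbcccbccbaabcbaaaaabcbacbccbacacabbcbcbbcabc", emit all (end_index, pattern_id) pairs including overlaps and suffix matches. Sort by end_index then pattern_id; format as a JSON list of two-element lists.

Build:
Trie nodes:
  0='ε' goto b→7 c→1
  1='c' goto a→16 b→2 c→18
  2='cb' goto c→3
  3='cbc' goto c→4
  4='cbcc' goto b→5
  5='cbccb' goto a→6
  6='cbccba' goto ·  [P0 ends]
  7='b' goto b→11 c→8  [P1 ends]
  8='bc' goto a→9 c→13  [P7 ends]
  9='bca' goto b→10
  10='bcab' goto ·  [P2 ends]
  11='bb' goto c→12
  12='bbc' goto ·  [P3 ends]
  13='bcc' goto a→14
  14='bcca' goto b→15
  15='bccab' goto ·  [P4 ends]
  16='ca' goto c→17
  17='cac' goto ·  [P5 ends]
  18='cc' goto b→19
  19='ccb' goto a→20
  20='ccba' goto b→21
  21='ccbab' goto a→22
  22='ccbaba' goto ·  [P6 ends]

BFS fail/out derivation:
  n1('c'): parent n0 fail=0; on 'c' 0 → fail=0;  out ∅∪∅=∅
  n7('b'): parent n0 fail=0; on 'b' 0 → fail=0;  out {1}∪∅={1}
  n2('cb'): parent n1 fail=0; on 'b' 0 → fail=7;  out ∅∪{1}={1}
  n8('bc'): parent n7 fail=0; on 'c' 0 → fail=1;  out {7}∪∅={7}
  n11('bb'): parent n7 fail=0; on 'b' 0 → fail=7;  out ∅∪{1}={1}
  n16('ca'): parent n1 fail=0; on 'a' 0 → fail=0;  out ∅∪∅=∅
  n18('cc'): parent n1 fail=0; on 'c' 0 → fail=1;  out ∅∪∅=∅
  n3('cbc'): parent n2 fail=7; on 'c' 7 → fail=8;  out ∅∪{7}={7}
  n9('bca'): parent n8 fail=1; on 'a' 1 → fail=16;  out ∅∪∅=∅
  n12('bbc'): parent n11 fail=7; on 'c' 7 → fail=8;  out {3}∪{7}={3,7}
  n13('bcc'): parent n8 fail=1; on 'c' 1 → fail=18;  out ∅∪∅=∅
  n17('cac'): parent n16 fail=0; on 'c' 0 → fail=1;  out {5}∪∅={5}
  n19('ccb'): parent n18 fail=1; on 'b' 1 → fail=2;  out ∅∪{1}={1}
  n4('cbcc'): parent n3 fail=8; on 'c' 8 → fail=13;  out ∅∪∅=∅
  n10('bcab'): parent n9 fail=16; on 'b' 16→0 → fail=7;  out {2}∪{1}={1,2}
  n14('bcca'): parent n13 fail=18; on 'a' 18→1 → fail=16;  out ∅∪∅=∅
  n20('ccba'): parent n19 fail=2; on 'a' 2→7→0 → fail=0;  out ∅∪∅=∅
  n5('cbccb'): parent n4 fail=13; on 'b' 13→18 → fail=19;  out ∅∪{1}={1}
  n15('bccab'): parent n14 fail=16; on 'b' 16→0 → fail=7;  out {4}∪{1}={1,4}
  n21('ccbab'): parent n20 fail=0; on 'b' 0 → fail=7;  out ∅∪{1}={1}
  n6('cbccba'): parent n5 fail=19; on 'a' 19 → fail=20;  out {0}∪∅={0}
  n22('ccbaba'): parent n21 fail=7; on 'a' 7→0 → fail=0;  out {6}∪∅={6}

Scan:
i=0 'c': node 0→1
i=1 'b': node 1→2  → match P1@[1:1]
i=2 'c': node 2→3  → match P7@[1:2]
i=3 'c': node 3→4
i=4 'c': node 4→18 ·f
i=5 'b': node 18→19  → match P1@[5:5]
i=6 'c': node 19→3 ·f  → match P7@[5:6]
i=7 'c': node 3→4
i=8 'b': node 4→5  → match P1@[8:8]
i=9 'a': node 5→6  → match P0@[4:9]
i=10 'a': node 6→0 ·f
i=11 'b': node 0→7  → match P1@[11:11]
i=12 'c': node 7→8  → match P7@[11:12]
i=13 'b': node 8→2 ·f  → match P1@[13:13]
i=14 'a': node 2→0 ·f
i=15 'a': node 0→0
i=16 'a': node 0→0
i=17 'a': node 0→0
i=18 'a': node 0→0
i=19 'b': node 0→7  → match P1@[19:19]
i=20 'c': node 7→8  → match P7@[19:20]
i=21 'b': node 8→2 ·f  → match P1@[21:21]
i=22 'a': node 2→0 ·f
i=23 'c': node 0→1
i=24 'b': node 1→2  → match P1@[24:24]
i=25 'c': node 2→3  → match P7@[24:25]
i=26 'c': node 3→4
i=27 'b': node 4→5  → match P1@[27:27]
i=28 'a': node 5→6  → match P0@[23:28]
i=29 'c': node 6→1 ·f
i=30 'a': node 1→16
i=31 'c': node 16→17  → match P5@[29:31]
i=32 'a': node 17→16 ·f
i=33 'b': node 16→7 ·f  → match P1@[33:33]
i=34 'b': node 7→11  → match P1@[34:34]
i=35 'c': node 11→12  → match P3@[33:35],P7@[34:35]
i=36 'b': node 12→2 ·f  → match P1@[36:36]
i=37 'c': node 2→3  → match P7@[36:37]
i=38 'b': node 3→2 ·f  → match P1@[38:38]
i=39 'b': node 2→11 ·f  → match P1@[39:39]
i=40 'c': node 11→12  → match P3@[38:40],P7@[39:40]
i=41 'a': node 12→9 ·f
i=42 'b': node 9→10  → match P1@[42:42],P2@[39:42]
i=43 'c': node 10→8 ·f  → match P7@[42:43]

All matches (sorted): [[1,1],[2,7],[5,1],[6,7],[8,1],[9,0],[11,1],[12,7],[13,1],[19,1],[20,7],[21,1],[24,1],[25,7],[27,1],[28,0],[31,5],[33,1],[34,1],[35,3],[35,7],[36,1],[37,7],[38,1],[39,1],[40,3],[40,7],[42,1],[42,2],[43,7]]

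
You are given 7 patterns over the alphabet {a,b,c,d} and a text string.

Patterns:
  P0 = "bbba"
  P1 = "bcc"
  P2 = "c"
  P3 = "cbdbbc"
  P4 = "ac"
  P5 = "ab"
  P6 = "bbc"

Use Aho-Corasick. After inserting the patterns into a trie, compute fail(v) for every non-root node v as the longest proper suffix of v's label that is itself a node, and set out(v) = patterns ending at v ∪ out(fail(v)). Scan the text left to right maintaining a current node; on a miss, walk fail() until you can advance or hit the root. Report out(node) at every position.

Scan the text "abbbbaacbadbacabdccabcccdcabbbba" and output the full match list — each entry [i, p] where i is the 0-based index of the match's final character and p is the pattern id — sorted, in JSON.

Construct AC machine:
Trie (insert patterns):
  n0 'ε': a→13 b→1 c→7
  n1 'b': b→2 c→5
  n2 'bb': b→3 c→16
  n3 'bbb': a→4
  n4 'bbba': ·  ←P0
  n5 'bc': c→6
  n6 'bcc': ·  ←P1
  n7 'c': b→8  ←P2
  n8 'cb': d→9
  n9 'cbd': b→10
  n10 'cbdb': b→11
  n11 'cbdbb': c→12
  n12 'cbdbbc': ·  ←P3
  n13 'a': b→15 c→14
  n14 'ac': ·  ←P4
  n15 'ab': ·  ←P5
  n16 'bbc': ·  ←P6

Failure links (BFS by depth):
  n1('b'): parent n0 fail=0; on 'b' 0 → fail=0;  out ∅∪∅=∅
  n7('c'): parent n0 fail=0; on 'c' 0 → fail=0;  out {2}∪∅={2}
  n13('a'): parent n0 fail=0; on 'a' 0 → fail=0;  out ∅∪∅=∅
  n2('bb'): parent n1 fail=0; on 'b' 0 → fail=1;  out ∅∪∅=∅
  n5('bc'): parent n1 fail=0; on 'c' 0 → fail=7;  out ∅∪{2}={2}
  n8('cb'): parent n7 fail=0; on 'b' 0 → fail=1;  out ∅∪∅=∅
  n14('ac'): parent n13 fail=0; on 'c' 0 → fail=7;  out {4}∪{2}={2,4}
  n15('ab'): parent n13 fail=0; on 'b' 0 → fail=1;  out {5}∪∅={5}
  n3('bbb'): parent n2 fail=1; on 'b' 1 → fail=2;  out ∅∪∅=∅
  n6('bcc'): parent n5 fail=7; on 'c' 7→0 → fail=7;  out {1}∪{2}={1,2}
  n9('cbd'): parent n8 fail=1; on 'd' 1→0 → fail=0;  out ∅∪∅=∅
  n16('bbc'): parent n2 fail=1; on 'c' 1 → fail=5;  out {6}∪{2}={2,6}
  n4('bbba'): parent n3 fail=2; on 'a' 2→1→0 → fail=13;  out {0}∪∅={0}
  n10('cbdb'): parent n9 fail=0; on 'b' 0 → fail=1;  out ∅∪∅=∅
  n11('cbdbb'): parent n10 fail=1; on 'b' 1 → fail=2;  out ∅∪∅=∅
  n12('cbdbbc'): parent n11 fail=2; on 'c' 2 → fail=16;  out {3}∪{2,6}={2,3,6}

Run:
i=0 'a': node 0→13
i=1 'b': node 13→15  emit P5@[0:1]
i=2 'b': node 15→2 (fail-walked)
i=3 'b': node 2→3
i=4 'b': node 3→3 (fail-walked)
i=5 'a': node 3→4  emit P0@[2:5]
i=6 'a': node 4→13 (fail-walked)
i=7 'c': node 13→14  emit P2@[7:7],P4@[6:7]
i=8 'b': node 14→8 (fail-walked)
i=9 'a': node 8→13 (fail-walked)
i=10 'd': node 13→0 (fail-walked)
i=11 'b': node 0→1
i=12 'a': node 1→13 (fail-walked)
i=13 'c': node 13→14  emit P2@[13:13],P4@[12:13]
i=14 'a': node 14→13 (fail-walked)
i=15 'b': node 13→15  emit P5@[14:15]
i=16 'd': node 15→0 (fail-walked)
i=17 'c': node 0→7  emit P2@[17:17]
i=18 'c': node 7→7 (fail-walked)  emit P2@[18:18]
i=19 'a': node 7→13 (fail-walked)
i=20 'b': node 13→15  emit P5@[19:20]
i=21 'c': node 15→5 (fail-walked)  emit P2@[21:21]
i=22 'c': node 5→6  emit P1@[20:22],P2@[22:22]
i=23 'c': node 6→7 (fail-walked)  emit P2@[23:23]
i=24 'd': node 7→0 (fail-walked)
i=25 'c': node 0→7  emit P2@[25:25]
i=26 'a': node 7→13 (fail-walked)
i=27 'b': node 13→15  emit P5@[26:27]
i=28 'b': node 15→2 (fail-walked)
i=29 'b': node 2→3
i=30 'b': node 3→3 (fail-walked)
i=31 'a': node 3→4  emit P0@[28:31]

Matches: [[1,5],[5,0],[7,2],[7,4],[13,2],[13,4],[15,5],[17,2],[18,2],[20,5],[21,2],[22,1],[22,2],[23,2],[25,2],[27,5],[31,0]]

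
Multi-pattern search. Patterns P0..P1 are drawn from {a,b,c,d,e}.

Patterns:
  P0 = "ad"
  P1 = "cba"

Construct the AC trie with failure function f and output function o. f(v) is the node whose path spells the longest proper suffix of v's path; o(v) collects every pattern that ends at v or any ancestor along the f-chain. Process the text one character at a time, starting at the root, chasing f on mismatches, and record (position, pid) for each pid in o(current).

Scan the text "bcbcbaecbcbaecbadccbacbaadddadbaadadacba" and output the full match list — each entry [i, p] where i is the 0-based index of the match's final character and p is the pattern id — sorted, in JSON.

Construct AC machine:
Trie nodes:
  n0 'ε': a→1 c→3
  n1 'a': d→2
  n2 'ad': ·  [P0 ends]
  n3 'c': b→4
  n4 'cb': a→5
  n5 'cba': ·  [P1 ends]

Failure links (BFS by depth):
  fail(1) 'a': from fail(0)=0 chase 'a': 0 ⇒ 0;  out=∅∪out(0)=∅
  fail(3) 'c': from fail(0)=0 chase 'c': 0 ⇒ 0;  out=∅∪out(0)=∅
  fail(2) 'ad': from fail(1)=0 chase 'd': 0 ⇒ 0;  out={0}∪out(0)={0}
  fail(4) 'cb': from fail(3)=0 chase 'b': 0 ⇒ 0;  out=∅∪out(0)=∅
  fail(5) 'cba': from fail(4)=0 chase 'a': 0 ⇒ 1;  out={1}∪out(1)={1}

Text stream:
i=0 'b': node 0→0
i=1 'c': node 0→3
i=2 'b': node 3→4
i=3 'c': node 4→3 (fail-walked)
i=4 'b': node 3→4
i=5 'a': node 4→5  ** P1@[3:5]
i=6 'e': node 5→0 (fail-walked)
i=7 'c': node 0→3
i=8 'b': node 3→4
i=9 'c': node 4→3 (fail-walked)
i=10 'b': node 3→4
i=11 'a': node 4→5  ** P1@[9:11]
i=12 'e': node 5→0 (fail-walked)
i=13 'c': node 0→3
i=14 'b': node 3→4
i=15 'a': node 4→5  ** P1@[13:15]
i=16 'd': node 5→2 (fail-walked)  ** P0@[15:16]
i=17 'c': node 2→3 (fail-walked)
i=18 'c': node 3→3 (fail-walked)
i=19 'b': node 3→4
i=20 'a': node 4→5  ** P1@[18:20]
i=21 'c': node 5→3 (fail-walked)
i=22 'b': node 3→4
i=23 'a': node 4→5  ** P1@[21:23]
i=24 'a': node 5→1 (fail-walked)
i=25 'd': node 1→2  ** P0@[24:25]
i=26 'd': node 2→0 (fail-walked)
i=27 'd': node 0→0
i=28 'a': node 0→1
i=29 'd': node 1→2  ** P0@[28:29]
i=30 'b': node 2→0 (fail-walked)
i=31 'a': node 0→1
i=32 'a': node 1→1 (fail-walked)
i=33 'd': node 1→2  ** P0@[32:33]
i=34 'a': node 2→1 (fail-walked)
i=35 'd': node 1→2  ** P0@[34:35]
i=36 'a': node 2→1 (fail-walked)
i=37 'c': node 1→3 (fail-walked)
i=38 'b': node 3→4
i=39 'a': node 4→5  ** P1@[37:39]

Result: [[5,1],[11,1],[15,1],[16,0],[20,1],[23,1],[25,0],[29,0],[33,0],[35,0],[39,1]]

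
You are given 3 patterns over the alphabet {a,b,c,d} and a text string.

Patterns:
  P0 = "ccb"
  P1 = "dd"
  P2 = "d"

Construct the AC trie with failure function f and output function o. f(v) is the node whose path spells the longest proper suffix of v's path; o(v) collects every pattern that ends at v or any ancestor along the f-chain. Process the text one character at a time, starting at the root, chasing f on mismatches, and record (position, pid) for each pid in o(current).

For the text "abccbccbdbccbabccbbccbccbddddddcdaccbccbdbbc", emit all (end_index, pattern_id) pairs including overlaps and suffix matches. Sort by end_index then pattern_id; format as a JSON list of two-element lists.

Construct AC machine:
Trie nodes:
  n0 'ε': c→1 d→4
  n1 'c': c→2
  n2 'cc': b→3
  n3 'ccb': ·  ←P0
  n4 'd': d→5  ←P2
  n5 'dd': ·  ←P1

Failure links (BFS by depth):
  n1('c'): parent n0 fail=0; on 'c' 0 → fail=0;  out ∅∪∅=∅
  n4('d'): parent n0 fail=0; on 'd' 0 → fail=0;  out {2}∪∅={2}
  n2('cc'): parent n1 fail=0; on 'c' 0 → fail=1;  out ∅∪∅=∅
  n5('dd'): parent n4 fail=0; on 'd' 0 → fail=4;  out {1}∪{2}={1,2}
  n3('ccb'): parent n2 fail=1; on 'b' 1→0 → fail=0;  out {0}∪∅={0}

Scan:
[0] read 'a'  n0⇒n0
[1] read 'b'  n0⇒n0
[2] read 'c'  n0⇒n1
[3] read 'c'  n1⇒n2
[4] read 'b'  n2⇒n3  emit P0@[2:4]
[5] read 'c'  n3⇒n1 (via fail)
[6] read 'c'  n1⇒n2
[7] read 'b'  n2⇒n3  emit P0@[5:7]
[8] read 'd'  n3⇒n4 (via fail)  emit P2@[8:8]
[9] read 'b'  n4⇒n0 (via fail)
[10] read 'c'  n0⇒n1
[11] read 'c'  n1⇒n2
[12] read 'b'  n2⇒n3  emit P0@[10:12]
[13] read 'a'  n3⇒n0 (via fail)
[14] read 'b'  n0⇒n0
[15] read 'c'  n0⇒n1
[16] read 'c'  n1⇒n2
[17] read 'b'  n2⇒n3  emit P0@[15:17]
[18] read 'b'  n3⇒n0 (via fail)
[19] read 'c'  n0⇒n1
[20] read 'c'  n1⇒n2
[21] read 'b'  n2⇒n3  emit P0@[19:21]
[22] read 'c'  n3⇒n1 (via fail)
[23] read 'c'  n1⇒n2
[24] read 'b'  n2⇒n3  emit P0@[22:24]
[25] read 'd'  n3⇒n4 (via fail)  emit P2@[25:25]
[26] read 'd'  n4⇒n5  emit P1@[25:26],P2@[26:26]
[27] read 'd'  n5⇒n5 (via fail)  emit P1@[26:27],P2@[27:27]
[28] read 'd'  n5⇒n5 (via fail)  emit P1@[27:28],P2@[28:28]
[29] read 'd'  n5⇒n5 (via fail)  emit P1@[28:29],P2@[29:29]
[30] read 'd'  n5⇒n5 (via fail)  emit P1@[29:30],P2@[30:30]
[31] read 'c'  n5⇒n1 (via fail)
[32] read 'd'  n1⇒n4 (via fail)  emit P2@[32:32]
[33] read 'a'  n4⇒n0 (via fail)
[34] read 'c'  n0⇒n1
[35] read 'c'  n1⇒n2
[36] read 'b'  n2⇒n3  emit P0@[34:36]
[37] read 'c'  n3⇒n1 (via fail)
[38] read 'c'  n1⇒n2
[39] read 'b'  n2⇒n3  emit P0@[37:39]
[40] read 'd'  n3⇒n4 (via fail)  emit P2@[40:40]
[41] read 'b'  n4⇒n0 (via fail)
[42] read 'b'  n0⇒n0
[43] read 'c'  n0⇒n1

All matches (sorted): [[4,0],[7,0],[8,2],[12,0],[17,0],[21,0],[24,0],[25,2],[26,1],[26,2],[27,1],[27,2],[28,1],[28,2],[29,1],[29,2],[30,1],[30,2],[32,2],[36,0],[39,0],[40,2]]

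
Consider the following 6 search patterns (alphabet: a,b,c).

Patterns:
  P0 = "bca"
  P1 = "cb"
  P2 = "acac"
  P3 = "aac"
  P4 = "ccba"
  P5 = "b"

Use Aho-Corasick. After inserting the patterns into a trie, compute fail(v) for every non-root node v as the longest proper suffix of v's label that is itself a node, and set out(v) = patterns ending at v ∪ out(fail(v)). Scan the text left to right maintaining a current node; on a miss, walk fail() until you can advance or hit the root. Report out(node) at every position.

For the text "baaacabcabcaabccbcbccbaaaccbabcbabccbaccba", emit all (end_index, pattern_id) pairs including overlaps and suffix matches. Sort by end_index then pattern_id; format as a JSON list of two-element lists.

Construct AC machine:
Trie nodes:
  0='ε' goto a→6 b→1 c→4
  1='b' goto c→2  ←P5
  2='bc' goto a→3
  3='bca' goto ·  ←P0
  4='c' goto b→5 c→12
  5='cb' goto ·  ←P1
  6='a' goto a→10 c→7
  7='ac' goto a→8
  8='aca' goto c→9
  9='acac' goto ·  ←P2
  10='aa' goto c→11
  11='aac' goto ·  ←P3
  12='cc' goto b→13
  13='ccb' goto a→14
  14='ccba' goto ·  ←P4

BFS fail/out derivation:
  n1('b'): parent n0 fail=0; on 'b' 0 → fail=0;  out {5}∪∅={5}
  n4('c'): parent n0 fail=0; on 'c' 0 → fail=0;  out ∅∪∅=∅
  n6('a'): parent n0 fail=0; on 'a' 0 → fail=0;  out ∅∪∅=∅
  n2('bc'): parent n1 fail=0; on 'c' 0 → fail=4;  out ∅∪∅=∅
  n5('cb'): parent n4 fail=0; on 'b' 0 → fail=1;  out {1}∪{5}={1,5}
  n7('ac'): parent n6 fail=0; on 'c' 0 → fail=4;  out ∅∪∅=∅
  n10('aa'): parent n6 fail=0; on 'a' 0 → fail=6;  out ∅∪∅=∅
  n12('cc'): parent n4 fail=0; on 'c' 0 → fail=4;  out ∅∪∅=∅
  n3('bca'): parent n2 fail=4; on 'a' 4→0 → fail=6;  out {0}∪∅={0}
  n8('aca'): parent n7 fail=4; on 'a' 4→0 → fail=6;  out ∅∪∅=∅
  n11('aac'): parent n10 fail=6; on 'c' 6 → fail=7;  out {3}∪∅={3}
  n13('ccb'): parent n12 fail=4; on 'b' 4 → fail=5;  out ∅∪{1,5}={1,5}
  n9('acac'): parent n8 fail=6; on 'c' 6 → fail=7;  out {2}∪∅={2}
  n14('ccba'): parent n13 fail=5; on 'a' 5→1→0 → fail=6;  out {4}∪∅={4}

Scan:
i=0 'b': node 0→1  → match P5@[0:0]
i=1 'a': node 1→6 (fail-walked)
i=2 'a': node 6→10
i=3 'a': node 10→10 (fail-walked)
i=4 'c': node 10→11  → match P3@[2:4]
i=5 'a': node 11→8 (fail-walked)
i=6 'b': node 8→1 (fail-walked)  → match P5@[6:6]
i=7 'c': node 1→2
i=8 'a': node 2→3  → match P0@[6:8]
i=9 'b': node 3→1 (fail-walked)  → match P5@[9:9]
i=10 'c': node 1→2
i=11 'a': node 2→3  → match P0@[9:11]
i=12 'a': node 3→10 (fail-walked)
i=13 'b': node 10→1 (fail-walked)  → match P5@[13:13]
i=14 'c': node 1→2
i=15 'c': node 2→12 (fail-walked)
i=16 'b': node 12→13  → match P1@[15:16],P5@[16:16]
i=17 'c': node 13→2 (fail-walked)
i=18 'b': node 2→5 (fail-walked)  → match P1@[17:18],P5@[18:18]
i=19 'c': node 5→2 (fail-walked)
i=20 'c': node 2→12 (fail-walked)
i=21 'b': node 12→13  → match P1@[20:21],P5@[21:21]
i=22 'a': node 13→14  → match P4@[19:22]
i=23 'a': node 14→10 (fail-walked)
i=24 'a': node 10→10 (fail-walked)
i=25 'c': node 10→11  → match P3@[23:25]
i=26 'c': node 11→12 (fail-walked)
i=27 'b': node 12→13  → match P1@[26:27],P5@[27:27]
i=28 'a': node 13→14  → match P4@[25:28]
i=29 'b': node 14→1 (fail-walked)  → match P5@[29:29]
i=30 'c': node 1→2
i=31 'b': node 2→5 (fail-walked)  → match P1@[30:31],P5@[31:31]
i=32 'a': node 5→6 (fail-walked)
i=33 'b': node 6→1 (fail-walked)  → match P5@[33:33]
i=34 'c': node 1→2
i=35 'c': node 2→12 (fail-walked)
i=36 'b': node 12→13  → match P1@[35:36],P5@[36:36]
i=37 'a': node 13→14  → match P4@[34:37]
i=38 'c': node 14→7 (fail-walked)
i=39 'c': node 7→12 (fail-walked)
i=40 'b': node 12→13  → match P1@[39:40],P5@[40:40]
i=41 'a': node 13→14  → match P4@[38:41]

Result: [[0,5],[4,3],[6,5],[8,0],[9,5],[11,0],[13,5],[16,1],[16,5],[18,1],[18,5],[21,1],[21,5],[22,4],[25,3],[27,1],[27,5],[28,4],[29,5],[31,1],[31,5],[33,5],[36,1],[36,5],[37,4],[40,1],[40,5],[41,4]]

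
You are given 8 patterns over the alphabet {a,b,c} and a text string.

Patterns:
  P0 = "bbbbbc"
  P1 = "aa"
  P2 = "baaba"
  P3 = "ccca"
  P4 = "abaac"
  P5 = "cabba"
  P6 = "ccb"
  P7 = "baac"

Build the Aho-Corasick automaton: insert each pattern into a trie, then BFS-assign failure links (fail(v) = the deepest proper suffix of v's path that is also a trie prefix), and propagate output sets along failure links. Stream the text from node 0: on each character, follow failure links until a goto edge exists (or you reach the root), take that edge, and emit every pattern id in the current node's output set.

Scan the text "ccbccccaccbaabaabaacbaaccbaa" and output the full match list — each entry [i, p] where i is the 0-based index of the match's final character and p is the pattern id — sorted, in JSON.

Build:
Trie nodes:
  n0 'ε': a→7 b→1 c→13
  n1 'b': a→9 b→2
  n2 'bb': b→3
  n3 'bbb': b→4
  n4 'bbbb': b→5
  n5 'bbbbb': c→6
  n6 'bbbbbc': ·  ←P0
  n7 'a': a→8 b→17
  n8 'aa': ·  ←P1
  n9 'ba': a→10
  n10 'baa': b→11 c→26
  n11 'baab': a→12
  n12 'baaba': ·  ←P2
  n13 'c': a→21 c→14
  n14 'cc': b→25 c→15
  n15 'ccc': a→16
  n16 'ccca': ·  ←P3
  n17 'ab': a→18
  n18 'aba': a→19
  n19 'abaa': c→20
  n20 'abaac': ·  ←P4
  n21 'ca': b→22
  n22 'cab': b→23
  n23 'cabb': a→24
  n24 'cabba': ·  ←P5
  n25 'ccb': ·  ←P6
  n26 'baac': ·  ←P7

BFS fail/out derivation:
  n1('b'): parent n0 fail=0; on 'b' 0 → fail=0;  out ∅∪∅=∅
  n7('a'): parent n0 fail=0; on 'a' 0 → fail=0;  out ∅∪∅=∅
  n13('c'): parent n0 fail=0; on 'c' 0 → fail=0;  out ∅∪∅=∅
  n2('bb'): parent n1 fail=0; on 'b' 0 → fail=1;  out ∅∪∅=∅
  n8('aa'): parent n7 fail=0; on 'a' 0 → fail=7;  out {1}∪∅={1}
  n9('ba'): parent n1 fail=0; on 'a' 0 → fail=7;  out ∅∪∅=∅
  n14('cc'): parent n13 fail=0; on 'c' 0 → fail=13;  out ∅∪∅=∅
  n17('ab'): parent n7 fail=0; on 'b' 0 → fail=1;  out ∅∪∅=∅
  n21('ca'): parent n13 fail=0; on 'a' 0 → fail=7;  out ∅∪∅=∅
  n3('bbb'): parent n2 fail=1; on 'b' 1 → fail=2;  out ∅∪∅=∅
  n10('baa'): parent n9 fail=7; on 'a' 7 → fail=8;  out ∅∪{1}={1}
  n15('ccc'): parent n14 fail=13; on 'c' 13 → fail=14;  out ∅∪∅=∅
  n18('aba'): parent n17 fail=1; on 'a' 1 → fail=9;  out ∅∪∅=∅
  n22('cab'): parent n21 fail=7; on 'b' 7 → fail=17;  out ∅∪∅=∅
  n25('ccb'): parent n14 fail=13; on 'b' 13→0 → fail=1;  out {6}∪∅={6}
  n4('bbbb'): parent n3 fail=2; on 'b' 2 → fail=3;  out ∅∪∅=∅
  n11('baab'): parent n10 fail=8; on 'b' 8→7 → fail=17;  out ∅∪∅=∅
  n16('ccca'): parent n15 fail=14; on 'a' 14→13 → fail=21;  out {3}∪∅={3}
  n19('abaa'): parent n18 fail=9; on 'a' 9 → fail=10;  out ∅∪{1}={1}
  n23('cabb'): parent n22 fail=17; on 'b' 17→1 → fail=2;  out ∅∪∅=∅
  n26('baac'): parent n10 fail=8; on 'c' 8→7→0 → fail=13;  out {7}∪∅={7}
  n5('bbbbb'): parent n4 fail=3; on 'b' 3 → fail=4;  out ∅∪∅=∅
  n12('baaba'): parent n11 fail=17; on 'a' 17 → fail=18;  out {2}∪∅={2}
  n20('abaac'): parent n19 fail=10; on 'c' 10 → fail=26;  out {4}∪{7}={4,7}
  n24('cabba'): parent n23 fail=2; on 'a' 2→1 → fail=9;  out {5}∪∅={5}
  n6('bbbbbc'): parent n5 fail=4; on 'c' 4→3→2→1→0 → fail=13;  out {0}∪∅={0}

Scan:
i=0 'c': node 0→13
i=1 'c': node 13→14
i=2 'b': node 14→25  ** P6@[0:2]
i=3 'c': node 25→13 (via fail)
i=4 'c': node 13→14
i=5 'c': node 14→15
i=6 'c': node 15→15 (via fail)
i=7 'a': node 15→16  ** P3@[4:7]
i=8 'c': node 16→13 (via fail)
i=9 'c': node 13→14
i=10 'b': node 14→25  ** P6@[8:10]
i=11 'a': node 25→9 (via fail)
i=12 'a': node 9→10  ** P1@[11:12]
i=13 'b': node 10→11
i=14 'a': node 11→12  ** P2@[10:14]
i=15 'a': node 12→19 (via fail)  ** P1@[14:15]
i=16 'b': node 19→11 (via fail)
i=17 'a': node 11→12  ** P2@[13:17]
i=18 'a': node 12→19 (via fail)  ** P1@[17:18]
i=19 'c': node 19→20  ** P4@[15:19],P7@[16:19]
i=20 'b': node 20→1 (via fail)
i=21 'a': node 1→9
i=22 'a': node 9→10  ** P1@[21:22]
i=23 'c': node 10→26  ** P7@[20:23]
i=24 'c': node 26→14 (via fail)
i=25 'b': node 14→25  ** P6@[23:25]
i=26 'a': node 25→9 (via fail)
i=27 'a': node 9→10  ** P1@[26:27]

Result: [[2,6],[7,3],[10,6],[12,1],[14,2],[15,1],[17,2],[18,1],[19,4],[19,7],[22,1],[23,7],[25,6],[27,1]]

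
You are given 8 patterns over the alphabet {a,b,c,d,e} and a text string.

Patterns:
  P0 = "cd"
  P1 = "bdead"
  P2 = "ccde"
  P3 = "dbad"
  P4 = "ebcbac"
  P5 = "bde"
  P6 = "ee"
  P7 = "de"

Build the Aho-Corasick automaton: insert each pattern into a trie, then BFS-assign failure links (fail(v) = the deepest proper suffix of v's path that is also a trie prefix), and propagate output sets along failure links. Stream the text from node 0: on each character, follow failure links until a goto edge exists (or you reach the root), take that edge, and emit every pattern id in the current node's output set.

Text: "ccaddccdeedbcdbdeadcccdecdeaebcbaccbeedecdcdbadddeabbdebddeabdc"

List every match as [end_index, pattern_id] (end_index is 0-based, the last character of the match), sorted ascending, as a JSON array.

Build:
Trie (insert patterns):
  n0 'ε': b→3 c→1 d→11 e→15
  n1 'c': c→8 d→2
  n2 'cd': ·  ←P0
  n3 'b': d→4
  n4 'bd': e→5
  n5 'bde': a→6  ←P5
  n6 'bdea': d→7
  n7 'bdead': ·  ←P1
  n8 'cc': d→9
  n9 'ccd': e→10
  n10 'ccde': ·  ←P2
  n11 'd': b→12 e→22
  n12 'db': a→13
  n13 'dba': d→14
  n14 'dbad': ·  ←P3
  n15 'e': b→16 e→21
  n16 'eb': c→17
  n17 'ebc': b→18
  n18 'ebcb': a→19
  n19 'ebcba': c→20
  n20 'ebcbac': ·  ←P4
  n21 'ee': ·  ←P6
  n22 'de': ·  ←P7

BFS fail/out derivation:
  fail(1) 'c': from fail(0)=0 chase 'c': 0 ⇒ 0;  out=∅∪out(0)=∅
  fail(3) 'b': from fail(0)=0 chase 'b': 0 ⇒ 0;  out=∅∪out(0)=∅
  fail(11) 'd': from fail(0)=0 chase 'd': 0 ⇒ 0;  out=∅∪out(0)=∅
  fail(15) 'e': from fail(0)=0 chase 'e': 0 ⇒ 0;  out=∅∪out(0)=∅
  fail(2) 'cd': from fail(1)=0 chase 'd': 0 ⇒ 11;  out={0}∪out(11)={0}
  fail(4) 'bd': from fail(3)=0 chase 'd': 0 ⇒ 11;  out=∅∪out(11)=∅
  fail(8) 'cc': from fail(1)=0 chase 'c': 0 ⇒ 1;  out=∅∪out(1)=∅
  fail(12) 'db': from fail(11)=0 chase 'b': 0 ⇒ 3;  out=∅∪out(3)=∅
  fail(16) 'eb': from fail(15)=0 chase 'b': 0 ⇒ 3;  out=∅∪out(3)=∅
  fail(21) 'ee': from fail(15)=0 chase 'e': 0 ⇒ 15;  out={6}∪out(15)={6}
  fail(22) 'de': from fail(11)=0 chase 'e': 0 ⇒ 15;  out={7}∪out(15)={7}
  fail(5) 'bde': from fail(4)=11 chase 'e': 11 ⇒ 22;  out={5}∪out(22)={5,7}
  fail(9) 'ccd': from fail(8)=1 chase 'd': 1 ⇒ 2;  out=∅∪out(2)={0}
  fail(13) 'dba': from fail(12)=3 chase 'a': 3→0 ⇒ 0;  out=∅∪out(0)=∅
  fail(17) 'ebc': from fail(16)=3 chase 'c': 3→0 ⇒ 1;  out=∅∪out(1)=∅
  fail(6) 'bdea': from fail(5)=22 chase 'a': 22→15→0 ⇒ 0;  out=∅∪out(0)=∅
  fail(10) 'ccde': from fail(9)=2 chase 'e': 2→11 ⇒ 22;  out={2}∪out(22)={2,7}
  fail(14) 'dbad': from fail(13)=0 chase 'd': 0 ⇒ 11;  out={3}∪out(11)={3}
  fail(18) 'ebcb': from fail(17)=1 chase 'b': 1→0 ⇒ 3;  out=∅∪out(3)=∅
  fail(7) 'bdead': from fail(6)=0 chase 'd': 0 ⇒ 11;  out={1}∪out(11)={1}
  fail(19) 'ebcba': from fail(18)=3 chase 'a': 3→0 ⇒ 0;  out=∅∪out(0)=∅
  fail(20) 'ebcbac': from fail(19)=0 chase 'c': 0 ⇒ 1;  out={4}∪out(1)={4}

Text stream:
[0] read 'c'  n0⇒n1
[1] read 'c'  n1⇒n8
[2] read 'a'  n8⇒n0 ·f
[3] read 'd'  n0⇒n11
[4] read 'd'  n11⇒n11 ·f
[5] read 'c'  n11⇒n1 ·f
[6] read 'c'  n1⇒n8
[7] read 'd'  n8⇒n9  ** P0@[6:7]
[8] read 'e'  n9⇒n10  ** P2@[5:8],P7@[7:8]
[9] read 'e'  n10⇒n21 ·f  ** P6@[8:9]
[10] read 'd'  n21⇒n11 ·f
[11] read 'b'  n11⇒n12
[12] read 'c'  n12⇒n1 ·f
[13] read 'd'  n1⇒n2  ** P0@[12:13]
[14] read 'b'  n2⇒n12 ·f
[15] read 'd'  n12⇒n4 ·f
[16] read 'e'  n4⇒n5  ** P5@[14:16],P7@[15:16]
[17] read 'a'  n5⇒n6
[18] read 'd'  n6⇒n7  ** P1@[14:18]
[19] read 'c'  n7⇒n1 ·f
[20] read 'c'  n1⇒n8
[21] read 'c'  n8⇒n8 ·f
[22] read 'd'  n8⇒n9  ** P0@[21:22]
[23] read 'e'  n9⇒n10  ** P2@[20:23],P7@[22:23]
[24] read 'c'  n10⇒n1 ·f
[25] read 'd'  n1⇒n2  ** P0@[24:25]
[26] read 'e'  n2⇒n22 ·f  ** P7@[25:26]
[27] read 'a'  n22⇒n0 ·f
[28] read 'e'  n0⇒n15
[29] read 'b'  n15⇒n16
[30] read 'c'  n16⇒n17
[31] read 'b'  n17⇒n18
[32] read 'a'  n18⇒n19
[33] read 'c'  n19⇒n20  ** P4@[28:33]
[34] read 'c'  n20⇒n8 ·f
[35] read 'b'  n8⇒n3 ·f
[36] read 'e'  n3⇒n15 ·f
[37] read 'e'  n15⇒n21  ** P6@[36:37]
[38] read 'd'  n21⇒n11 ·f
[39] read 'e'  n11⇒n22  ** P7@[38:39]
[40] read 'c'  n22⇒n1 ·f
[41] read 'd'  n1⇒n2  ** P0@[40:41]
[42] read 'c'  n2⇒n1 ·f
[43] read 'd'  n1⇒n2  ** P0@[42:43]
[44] read 'b'  n2⇒n12 ·f
[45] read 'a'  n12⇒n13
[46] read 'd'  n13⇒n14  ** P3@[43:46]
[47] read 'd'  n14⇒n11 ·f
[48] read 'd'  n11⇒n11 ·f
[49] read 'e'  n11⇒n22  ** P7@[48:49]
[50] read 'a'  n22⇒n0 ·f
[51] read 'b'  n0⇒n3
[52] read 'b'  n3⇒n3 ·f
[53] read 'd'  n3⇒n4
[54] read 'e'  n4⇒n5  ** P5@[52:54],P7@[53:54]
[55] read 'b'  n5⇒n16 ·f
[56] read 'd'  n16⇒n4 ·f
[57] read 'd'  n4⇒n11 ·f
[58] read 'e'  n11⇒n22  ** P7@[57:58]
[59] read 'a'  n22⇒n0 ·f
[60] read 'b'  n0⇒n3
[61] read 'd'  n3⇒n4
[62] read 'c'  n4⇒n1 ·f

Matches: [[7,0],[8,2],[8,7],[9,6],[13,0],[16,5],[16,7],[18,1],[22,0],[23,2],[23,7],[25,0],[26,7],[33,4],[37,6],[39,7],[41,0],[43,0],[46,3],[49,7],[54,5],[54,7],[58,7]]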